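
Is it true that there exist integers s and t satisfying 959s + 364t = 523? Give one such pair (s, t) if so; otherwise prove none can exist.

No, no such integers exist.

gcd(959, 364) = 7, so every integer of the form 959s + 364t is a multiple of 7.
But 523 = 7·74 + 5, so 7 ∤ 523.
Hence no integers s, t satisfy the equation.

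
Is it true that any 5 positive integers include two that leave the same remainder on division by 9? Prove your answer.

No, the set {42, 43, 44, 45, 46} is a counterexample.

Consider the 5 integers 42, 43, …, 46. They lie in distinct residue classes modulo 9, since 5 ≤ 9.
So no two of them leave the same remainder on division by 9; the claim fails for this set.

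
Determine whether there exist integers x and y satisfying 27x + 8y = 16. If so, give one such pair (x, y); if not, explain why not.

Since gcd(27, 8) = 1, every integer is an integer combination of 27 and 8.
Euclidean algorithm: 27 = 3·8 + 3, 8 = 2·3 + 2, 3 = 1·2 + 1, 2 = 2·1 + 0.
Unwinding: 1 = 3 − 1·2 = 3 − (8 − 2·3) = −8 + 3·3 = −8 + 3·(27 − 3·8) = 3·27 − 10·8, i.e. 27·3 + 8·(-10) = 1.
Times 16: 27·48 + 8·(-160) = 16, so (48, -160) solves it.
The general solution is x = 48 + 8k, y = -160 − 27k; taking k = -6 gives the smaller pair x = 0, y = 2.
Check: 27·0 + 8·2 = 0 + 16 = 16. ✓

x = 0, y = 2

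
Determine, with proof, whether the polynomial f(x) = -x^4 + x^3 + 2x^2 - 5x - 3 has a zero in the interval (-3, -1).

f(-3) = -78 and f(-1) = 2, which have opposite signs.
As a polynomial, f is continuous on every closed interval.
By the Intermediate Value Theorem f must vanish at some point of (-3, -1).

Yes, f has a root in the interval.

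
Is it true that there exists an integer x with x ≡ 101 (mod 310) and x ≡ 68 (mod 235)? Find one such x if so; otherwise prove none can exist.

No such integer exists.

Both moduli are multiples of 5 = gcd(310, 235), so any solution would satisfy x ≡ 101 and x ≡ 68 modulo 5 simultaneously.
But 101 mod 5 = 1 while 68 mod 5 = 3, a contradiction.
Hence the system has no solution.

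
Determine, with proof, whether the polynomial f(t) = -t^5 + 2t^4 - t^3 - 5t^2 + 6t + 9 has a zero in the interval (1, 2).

f(1) = 10 and f(2) = -7, which have opposite signs.
As a polynomial, f is continuous on every closed interval.
By the Intermediate Value Theorem, f takes the value 0 somewhere in the open interval.

Such a root exists.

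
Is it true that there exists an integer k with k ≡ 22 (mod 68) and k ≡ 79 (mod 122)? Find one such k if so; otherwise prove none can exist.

No, no such integer exists.

Reduce both congruences modulo 2, which divides 68 and 122: they say k ≡ 22 (mod 2) and k ≡ 79 (mod 2).
But 22 mod 2 = 0 while 79 mod 2 = 1, a contradiction.
So no integer satisfies both congruences.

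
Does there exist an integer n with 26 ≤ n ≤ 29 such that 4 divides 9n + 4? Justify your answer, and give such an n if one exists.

n = 28

Try n = 28: 9·28 + 4 = 256 = 64·4, which is divisible by 4.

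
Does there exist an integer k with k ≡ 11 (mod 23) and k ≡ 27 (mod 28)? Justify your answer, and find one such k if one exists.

The moduli 23 and 28 are coprime, so by the Chinese Remainder Theorem a unique solution modulo 644 exists.
Any solution of the first congruence is k = 11 + 23t; substituting into the second, 23t ≡ 27 − 11 ≡ 16 (mod 28).
Note 23·11 = 253 ≡ 1 (mod 28) (as 253 − 1 = 9·28), so 23⁻¹ ≡ 11.
Therefore t ≡ 11·16 = 176 ≡ 8 (mod 28).
With t = 8: k = 11 + 23·8 = 195.
Indeed 195 ≡ 11 (mod 23) and 195 ≡ 27 (mod 28).

k = 195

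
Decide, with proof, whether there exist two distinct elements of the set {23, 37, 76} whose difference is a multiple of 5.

Two integers differ by a multiple of 5 exactly when they have the same residue mod 5. The residues are 23↦3, 37↦2, 76↦1.
All 3 residues are distinct, so no two elements differ by a multiple of 5.

No such pair exists.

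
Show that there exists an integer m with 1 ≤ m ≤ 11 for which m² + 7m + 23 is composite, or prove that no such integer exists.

m = 11

At m = 11: 11² + 7·11 + 23 = 221 = 13·17, which is composite.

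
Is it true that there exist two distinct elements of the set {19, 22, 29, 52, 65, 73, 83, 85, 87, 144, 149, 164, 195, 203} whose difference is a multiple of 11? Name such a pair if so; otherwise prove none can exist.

19 mod 11 = 8 and 52 mod 11 = 8, so 52 − 19 = 33 = 3·11.

19 and 52 are such a pair.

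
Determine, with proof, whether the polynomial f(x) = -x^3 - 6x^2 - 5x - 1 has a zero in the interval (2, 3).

No.

f(2) = -43 and f(3) = -97, both negative, so a sign-change argument is unavailable; we show f keeps this sign on the whole interval.
Substitute x = 2 + u, where 0 < u < 1 on the interval. Expanding, f(2 + u) = -u^3 - 12u^2 - 41u - 43.
All 4 nonzero coefficients of this polynomial in u are negative; hence for u > 0 the value is a sum of negative terms (the constant -43 among them).
So f is strictly negative on (2, 3); no root exists in the interval.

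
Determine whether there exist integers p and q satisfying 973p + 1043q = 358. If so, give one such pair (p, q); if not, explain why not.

No, no such integers exist.

Any value of 973p + 1043q is a multiple of gcd(973, 1043) = 7.
However 358 leaves remainder 1 on division by 7.
Hence no integers p, q satisfy the equation.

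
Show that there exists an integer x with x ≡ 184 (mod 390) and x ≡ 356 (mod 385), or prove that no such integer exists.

No, no such integer exists.

Reduce both congruences modulo 5, which divides 390 and 385: they say x ≡ 184 (mod 5) and x ≡ 356 (mod 5).
These are incompatible: 184 − 356 = -172 is not divisible by 5.
So no integer satisfies both congruences.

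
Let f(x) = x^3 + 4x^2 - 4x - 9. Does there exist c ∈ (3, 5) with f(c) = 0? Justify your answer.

No such root exists.

f(3) = 42 and f(5) = 196, both positive, so a sign-change argument is unavailable; we show f keeps this sign on the whole interval.
Shift to the endpoint 3: with x = 3 + u (0 < u < 2), one computes f(3 + u) = u^3 + 13u^2 + 47u + 42.
The nonzero coefficients here are all positive, so for u > 0 every term is positive (or zero), and the constant term 42 is strictly positive.
So f is strictly positive on (3, 5); no root exists in the interval.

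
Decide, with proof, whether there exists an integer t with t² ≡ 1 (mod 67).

t = 1

Take t = 1. Then 1² = 1, and since 0 ≤ 1 < 67 this is already reduced: 1² ≡ 1 (mod 67).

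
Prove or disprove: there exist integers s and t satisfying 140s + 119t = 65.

gcd(140, 119) = 7, so every integer of the form 140s + 119t is a multiple of 7.
But 65 is not a multiple of 7 (it leaves remainder 2).
So the equation is unsolvable over ℤ.

There are no such integers.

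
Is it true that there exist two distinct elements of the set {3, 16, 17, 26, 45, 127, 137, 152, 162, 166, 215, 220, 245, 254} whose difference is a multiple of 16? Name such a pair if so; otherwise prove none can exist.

Residues mod 16: 3↦3, 16↦0, 17↦1, 26↦10, 45↦13, 127↦15, 137↦9, 152↦8, 162↦2, 166↦6, 215↦7, 220↦12, 245↦5, 254↦14.
These 14 residues are pairwise different, hence no difference of two elements is divisible by 16.

No, no such pair exists.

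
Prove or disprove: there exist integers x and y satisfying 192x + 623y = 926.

192 and 623 are coprime, so 192x + 623y ranges over all of ℤ.
Euclidean algorithm: 623 = 3·192 + 47, 192 = 4·47 + 4, 47 = 11·4 + 3, 4 = 1·3 + 1, 3 = 3·1 + 0.
Back-substituting, 1 = 4 − 1·3 = 4 − (47 − 11·4) = −47 + 12·4 = −47 + 12·(192 − 4·47) = 12·192 − 49·47 = 12·192 − 49·(623 − 3·192) = −49·623 + 159·192; that is, 192·159 + 623·(-49) = 1.
Scaling by 926 gives the particular solution (x, y) = (147234, -45374).
Subtracting 236·623 from x and adding 236·192 to y gives the tidier solution (206, -62).
Indeed 192·206 + 623·(-62) = 39552 − 38626 = 926.

x = 206, y = -62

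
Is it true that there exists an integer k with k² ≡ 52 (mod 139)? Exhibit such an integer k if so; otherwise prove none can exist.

k = 82

Take k = 82. Then 82² = 6724 = 48·139 + 52, so 82² ≡ 52 (mod 139).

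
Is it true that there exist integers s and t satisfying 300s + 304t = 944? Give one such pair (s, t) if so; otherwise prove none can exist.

s = 68, t = -64

Every value of 300s + 304t is a multiple of gcd(300, 304) = 4; since 4 ∣ 944, solutions exist.
Dividing through by 4 reduces the equation to 75s + 76t = 236.
Euclidean algorithm: 76 = 1·75 + 1, 75 = 75·1 + 0.
Unwinding: 1 = 76 − 1·75, i.e. 75·(-1) + 76·1 = 1.
Times 236: 75·(-236) + 76·236 = 236, so (-236, 236) solves it.
Shifting by a multiple of (76, −75) keeps it a solution: s = -236 + 4·76 = 68, t = 236 − 4·75 = -64.
Check: 300·68 + 304·(-64) = 20400 − 19456 = 944. ✓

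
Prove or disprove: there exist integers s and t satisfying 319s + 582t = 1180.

Since gcd(319, 582) = 1, every integer is an integer combination of 319 and 582.
Dividing repeatedly: 582 = 1·319 + 263, 319 = 1·263 + 56, 263 = 4·56 + 39, 56 = 1·39 + 17, 39 = 2·17 + 5, 17 = 3·5 + 2, 5 = 2·2 + 1, 2 = 2·1 + 0.
Unwinding: 1 = 5 − 2·2 = 5 − 2·(17 − 3·5) = −2·17 + 7·5 = −2·17 + 7·(39 − 2·17) = 7·39 − 16·17 = 7·39 − 16·(56 − 1·39) = −16·56 + 23·39 = −16·56 + 23·(263 − 4·56) = 23·263 − 108·56 = 23·263 − 108·(319 − 1·263) = −108·319 + 131·263 = −108·319 + 131·(582 − 1·319) = 131·582 − 239·319, i.e. 319·(-239) + 582·131 = 1.
Times 1180: 319·(-282020) + 582·154580 = 1180, so (-282020, 154580) solves it.
Adding 485·582 to s and subtracting 485·319 from t gives the tidier solution (250, -135).
Indeed 319·250 + 582·(-135) = 79750 − 78570 = 1180.

s = 250, t = -135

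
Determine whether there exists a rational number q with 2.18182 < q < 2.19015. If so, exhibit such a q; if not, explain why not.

Look for a denominator N such that an integer falls strictly between N·2.18182 and N·2.19015. N = 16 works: 16·2.18182 = 34.90912 < 35 < 35.04240 = 16·2.19015.
Hence 35/16 is a rational number with 2.18182 < 35/16 < 2.19015.

q = 35/16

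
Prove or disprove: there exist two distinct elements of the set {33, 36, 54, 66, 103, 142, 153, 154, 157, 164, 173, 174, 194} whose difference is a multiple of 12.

Yes: 33 and 153.

33 mod 12 = 9 and 153 mod 12 = 9, so 153 − 33 = 120 = 10·12.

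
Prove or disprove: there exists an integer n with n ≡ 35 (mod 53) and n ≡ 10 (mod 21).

gcd(53, 21) = 1, so the Chinese Remainder Theorem guarantees exactly one residue class mod 1113 satisfying both.
Any solution of the first congruence is n = 35 + 53t; substituting into the second, 53t ≡ 10 − 35 ≡ 17 (mod 21).
53 ≡ 11 (mod 21), so this reads 11t ≡ 17 (mod 21). To invert 11 modulo 21: 21 = 1·11 + 10, 11 = 1·10 + 1, 10 = 10·1 + 0, and unwinding, 1 = 11 − 1·10 = 11 − (21 − 1·11) = −21 + 2·11. Thus 11⁻¹ ≡ 2 (mod 21).
Multiplying by 2: t ≡ 2·17 = 34 ≡ 13 (mod 21).
With t = 13: n = 35 + 53·13 = 724.
Check: 724 mod 53 = 35, 724 mod 21 = 10. ✓

n = 724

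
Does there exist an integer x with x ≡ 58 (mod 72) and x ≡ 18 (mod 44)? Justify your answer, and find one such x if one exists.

gcd(72, 44) = 4. A simultaneous solution exists iff 58 ≡ 18 (mod 4); here 58 mod 4 = 2 = 18 mod 4, so it does.
Put x = 58 + 72t, so we need 72t ≡ 4 (mod 44), equivalently (divide by 4) 18t ≡ 1 (mod 11).
18 ≡ 7 (mod 11), so this reads 7t ≡ 1 (mod 11). Note 7·8 = 56 ≡ 1 (mod 11) (as 56 − 1 = 5·11), so 7⁻¹ ≡ 8.
Multiplying by 8: t ≡ 8·1 = 8 (mod 11).
Then x = 58 + 72·8 = 634.
Indeed 634 ≡ 58 (mod 72) and 634 ≡ 18 (mod 44).

x = 634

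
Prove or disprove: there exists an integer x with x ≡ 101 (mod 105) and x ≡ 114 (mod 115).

Both moduli are multiples of 5 = gcd(105, 115), so any solution would satisfy x ≡ 101 and x ≡ 114 modulo 5 simultaneously.
But 101 mod 5 = 1 while 114 mod 5 = 4, a contradiction.
Hence the system has no solution.

There is no such integer.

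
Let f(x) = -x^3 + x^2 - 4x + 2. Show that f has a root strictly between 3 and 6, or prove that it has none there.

f(3) = -28 and f(6) = -202, both negative.
f'(x) = -3x^2 + 2x - 4 has discriminant 2² − 4·(-3)·(-4) = -44 < 0, so f' has no real roots and is negative for every real x.
Hence f is strictly decreasing on ℝ, and in particular on [3, 6]. A strictly monotone function with same-sign endpoint values stays negative on the whole interval, so f has no zero in (3, 6).

No such root exists.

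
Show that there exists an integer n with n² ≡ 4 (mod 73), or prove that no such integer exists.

n = 2

Take n = 2. Then 2² = 4, and since 0 ≤ 4 < 73 this is already reduced: 2² ≡ 4 (mod 73).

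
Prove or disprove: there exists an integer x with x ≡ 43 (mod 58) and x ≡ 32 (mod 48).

Reduce both congruences modulo 2, which divides 58 and 48: they say x ≡ 43 (mod 2) and x ≡ 32 (mod 2).
However 43 ≡ 1 and 32 ≡ 0 (mod 2), and 1 ≠ 0.
Hence the system has no solution.

No such integer exists.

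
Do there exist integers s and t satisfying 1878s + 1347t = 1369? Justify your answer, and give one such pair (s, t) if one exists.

No such integers exist.

gcd(1878, 1347) = 3, so every integer of the form 1878s + 1347t is a multiple of 3.
However 1369 leaves remainder 1 on division by 3.
Hence no integers s, t satisfy the equation.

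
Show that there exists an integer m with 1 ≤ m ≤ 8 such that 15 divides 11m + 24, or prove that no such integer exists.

m = 6 works, since 11·6 + 24 = 90 = 6·15.

m = 6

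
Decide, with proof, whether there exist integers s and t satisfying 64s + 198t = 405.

Both 64 and 198 are divisible by gcd(64, 198) = 2, hence so is any combination 64s + 198t.
But 405 = 2·202 + 1, so 2 ∤ 405.
Therefore 64s + 198t = 405 has no solution in integers.

No such integers exist.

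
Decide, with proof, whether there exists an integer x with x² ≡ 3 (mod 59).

x = 11

Take x = 11. Then 11² = 121 = 2·59 + 3, so 11² ≡ 3 (mod 59).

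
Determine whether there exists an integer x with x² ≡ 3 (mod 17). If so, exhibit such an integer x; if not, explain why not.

There is no such integer.

Computing x² mod 17 for x = 0, 1, …, 8 (enough, by the symmetry x ↦ 17 − x) gives 0, 1, 4, 9, 16, 8, 2, 15, 13.
The set of squares mod 17 is therefore {0, 1, 2, 4, 8, 9, 13, 15, 16}, which does not contain 3.
Hence no integer x has x² ≡ 3 (mod 17).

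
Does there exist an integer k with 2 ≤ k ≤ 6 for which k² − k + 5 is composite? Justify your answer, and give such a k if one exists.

At k = 5: 5² − 5 + 5 = 25 = 5·5, which is composite.

k = 5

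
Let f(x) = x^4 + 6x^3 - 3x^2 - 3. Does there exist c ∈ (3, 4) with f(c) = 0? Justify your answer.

No such root exists.

f(3) = 213 and f(4) = 589, both positive, so a sign-change argument is unavailable; we show f keeps this sign on the whole interval.
Shift to the endpoint 3: with x = 3 + u (0 < u < 1), one computes f(3 + u) = u^4 + 18u^3 + 105u^2 + 252u + 213.
The nonzero coefficients here are all positive, so for u > 0 every term is positive (or zero), and the constant term 213 is strictly positive.
Therefore f(x) > 0 throughout (3, 4), and f has no zero there.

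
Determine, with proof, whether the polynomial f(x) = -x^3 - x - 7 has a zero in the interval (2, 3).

f has no root in that interval.

f(2) = -17 and f(3) = -37, both negative.
f'(x) = -3x^2 - 1 has discriminant 0² − 4·(-3)·(-1) = -12 < 0, so f' has no real roots and is negative for every real x.
Hence f is strictly decreasing on ℝ, and in particular on [2, 3]. A strictly monotone function with same-sign endpoint values stays negative on the whole interval, so f has no zero in (2, 3).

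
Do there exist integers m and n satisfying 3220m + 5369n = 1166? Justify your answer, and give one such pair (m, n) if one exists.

No such integers exist.

Both 3220 and 5369 are divisible by gcd(3220, 5369) = 7, hence so is any combination 3220m + 5369n.
However 1166 leaves remainder 4 on division by 7.
Hence no integers m, n satisfy the equation.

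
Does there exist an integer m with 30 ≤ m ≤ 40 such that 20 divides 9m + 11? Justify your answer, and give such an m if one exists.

No, no such integer m in that range exists.

At m = 30, 9·30 + 11 = 281 ≡ 1 (mod 20), and each step in m adds 9, giving residues 1, 10, 19, 8, 17, 6, 15, 4, 13, 2, 11 for m = 30, 31, …, 40.
None is 0, so 20 never divides 9m + 11 on this range.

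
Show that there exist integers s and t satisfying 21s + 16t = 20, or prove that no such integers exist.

21 and 16 are coprime, so 21s + 16t ranges over all of ℤ.
Dividing repeatedly: 21 = 1·16 + 5, 16 = 3·5 + 1, 5 = 5·1 + 0.
Working back up the chain: 1 = 16 − 3·5 = 16 − 3·(21 − 1·16) = −3·21 + 4·16. So 21·(-3) + 16·4 = 1.
Multiplying through by 20: s = (-3)·20 = -60, t = 4·20 = 80 is a solution.
Adding 4·16 to s and subtracting 4·21 from t gives the tidier solution (4, -4).
Check: 21·4 + 16·(-4) = 84 − 64 = 20. ✓

s = 4, t = -4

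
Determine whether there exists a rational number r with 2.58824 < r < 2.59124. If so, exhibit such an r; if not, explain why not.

Look for a denominator N such that an integer falls strictly between N·2.58824 and N·2.59124. N = 22 works: 22·2.58824 = 56.94128 < 57 < 57.00728 = 22·2.59124.
So r = 57/22 works: it is a ratio of integers, and dividing 22·2.58824 < 57 < 22·2.59124 through by 22 gives 2.58824 < 57/22 < 2.59124.

r = 57/22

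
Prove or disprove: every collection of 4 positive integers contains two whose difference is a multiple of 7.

Consider the 4 integers 20, 21, 22, 23. They lie in distinct residue classes modulo 7, since 4 ≤ 7.
No two share a residue, so no pair has difference divisible by 7; the claim fails for this set.

No, the set {20, 21, 22, 23} is a counterexample.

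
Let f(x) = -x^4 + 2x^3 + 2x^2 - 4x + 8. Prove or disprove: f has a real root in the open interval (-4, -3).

f has no root in that interval.

f(-4) = -328 and f(-3) = -97, both negative, so a sign-change argument is unavailable; we show f keeps this sign on the whole interval.
Substitute x = -3 − u, where 0 < u < 1 on the interval. Expanding, f(-3 − u) = -u^4 - 14u^3 - 70u^2 - 146u - 97.
The nonzero coefficients here are all negative, so for u > 0 every term is negative (or zero), and the constant term -97 is strictly negative.
Therefore f(x) < 0 throughout (-4, -3), and f has no zero there.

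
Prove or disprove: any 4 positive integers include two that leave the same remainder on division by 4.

No, the set {12, 13, 14, 15} is a counterexample.

Take the 4 consecutive integers 12, 13, 14, 15: their residues mod 4 are all distinct because 4 ≤ 4.
So no two of them leave the same remainder on division by 4; the claim fails for this set.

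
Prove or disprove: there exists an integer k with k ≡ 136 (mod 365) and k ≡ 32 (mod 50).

Reduce both congruences modulo 5, which divides 365 and 50: they say k ≡ 136 (mod 5) and k ≡ 32 (mod 5).
These are incompatible: 136 − 32 = 104 is not divisible by 5.
Hence the system has no solution.

No, no such integer exists.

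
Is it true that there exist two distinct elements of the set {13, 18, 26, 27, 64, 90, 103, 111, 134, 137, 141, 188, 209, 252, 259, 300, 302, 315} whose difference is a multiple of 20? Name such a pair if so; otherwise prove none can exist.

No, no such pair exists.

Residues mod 20: 13↦13, 18↦18, 26↦6, 27↦7, 64↦4, 90↦10, 103↦3, 111↦11, 134↦14, 137↦17, 141↦1, 188↦8, 209↦9, 252↦12, 259↦19, 300↦0, 302↦2, 315↦15.
All 18 residues are distinct, so no two elements differ by a multiple of 20.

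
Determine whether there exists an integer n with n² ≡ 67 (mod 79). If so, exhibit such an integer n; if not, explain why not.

n = 64

n = 64 works: 64² = 4096, and 4096 − 67 = 4029 = 51·79.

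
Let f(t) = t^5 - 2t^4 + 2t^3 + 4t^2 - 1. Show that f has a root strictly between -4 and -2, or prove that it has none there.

f has no root in that interval.

f(-4) = -1601 and f(-2) = -65, both negative, so a sign-change argument is unavailable; we show f keeps this sign on the whole interval.
Shift to the endpoint -2: with t = -2 − u (0 < u < 2), one computes f(-2 − u) = -u^5 - 12u^4 - 58u^3 - 136u^2 - 152u - 65.
All 6 nonzero coefficients of this polynomial in u are negative; hence for u > 0 the value is a sum of negative terms (the constant -65 among them).
So f is strictly negative on (-4, -2); no root exists in the interval.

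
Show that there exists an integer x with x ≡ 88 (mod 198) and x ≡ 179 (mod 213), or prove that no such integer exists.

Both moduli are multiples of 3 = gcd(198, 213), so any solution would satisfy x ≡ 88 and x ≡ 179 modulo 3 simultaneously.
These are incompatible: 88 − 179 = -91 is not divisible by 3.
So no integer satisfies both congruences.

No, no such integer exists.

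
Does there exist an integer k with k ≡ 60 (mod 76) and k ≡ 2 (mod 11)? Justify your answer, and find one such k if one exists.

gcd(76, 11) = 1, so the Chinese Remainder Theorem guarantees exactly one residue class mod 836 satisfying both.
Any solution of the first congruence is k = 60 + 76t; substituting into the second, 76t ≡ 2 − 60 ≡ 8 (mod 11).
76 ≡ 10 (mod 11), so this reads 10t ≡ 8 (mod 11). To invert 10 modulo 11: 11 = 1·10 + 1, 10 = 10·1 + 0, and unwinding, 1 = 11 − 1·10. Thus 10⁻¹ ≡ -1 ≡ 10 (mod 11).
Therefore t ≡ 10·8 = 80 ≡ 3 (mod 11).
Taking t = 3 gives k = 60 + 76·3 = 288.
Verify: 288 = 3·76 + 60 and 288 = 26·11 + 2. ✓

k = 288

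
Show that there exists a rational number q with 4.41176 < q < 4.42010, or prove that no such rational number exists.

Multiplying by 12: 12·4.41176 = 52.94112 and 12·4.42010 = 53.04120, so the integer 53 lies strictly between them.
Dividing back, 4.41176 < 53/12 < 4.42010, and 53/12 is rational.

q = 53/12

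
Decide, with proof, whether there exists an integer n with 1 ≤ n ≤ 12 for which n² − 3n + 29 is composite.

n = 7

At n = 7: 7² − 3·7 + 29 = 57 = 3·19, which is composite.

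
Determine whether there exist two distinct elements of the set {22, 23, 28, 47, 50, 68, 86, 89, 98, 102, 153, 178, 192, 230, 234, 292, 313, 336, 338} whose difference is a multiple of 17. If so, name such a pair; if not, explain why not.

Reduce each element mod 17: 22↦5, 23↦6, 28↦11, 47↦13, 50↦16, 68↦0, 86↦1, 89↦4, 98↦13, 102↦0, 153↦0, 178↦8, 192↦5, 230↦9, 234↦13, 292↦3, 313↦7, 336↦13, 338↦15. The residue 5 repeats (at 22 and 192), and 192 − 22 = 170 = 10·17.

22 and 192 are such a pair.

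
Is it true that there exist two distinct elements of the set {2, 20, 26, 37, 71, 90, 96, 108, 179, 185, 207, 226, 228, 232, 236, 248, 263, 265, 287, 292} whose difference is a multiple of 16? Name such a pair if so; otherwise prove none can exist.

2 mod 16 = 2 and 226 mod 16 = 2, so 226 − 2 = 224 = 14·16.

2 and 226 are such a pair.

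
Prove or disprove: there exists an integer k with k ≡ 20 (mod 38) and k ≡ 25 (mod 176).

No such integer exists.

Both moduli are multiples of 2 = gcd(38, 176), so any solution would satisfy k ≡ 20 and k ≡ 25 modulo 2 simultaneously.
However 20 ≡ 0 and 25 ≡ 1 (mod 2), and 0 ≠ 1.
Therefore no such k exists.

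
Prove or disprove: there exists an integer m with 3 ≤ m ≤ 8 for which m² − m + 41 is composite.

There is no such integer m in that range.

The values for m = 3, 4, …, 8 are 47, 53, 61, 71, 83, 97, and each of these is prime.
So no value in the range makes the expression composite.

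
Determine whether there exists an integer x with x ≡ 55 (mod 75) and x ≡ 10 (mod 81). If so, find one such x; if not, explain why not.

x = 1630

The moduli are not coprime: gcd(75, 81) = 3. Compatibility requires 3 ∣ (10 − 55) = -45, which holds, so solutions exist.
Put x = 55 + 75t, so we need 75t ≡ 36 (mod 81), equivalently (divide by 3) 25t ≡ 12 (mod 27).
Invert 25 mod 27 by the Euclidean algorithm: 27 = 1·25 + 2, 25 = 12·2 + 1, 2 = 2·1 + 0; back-substituting, 1 = 25 − 12·2 = 25 − 12·(27 − 1·25) = −12·27 + 13·25. Hence 25·13 ≡ 1, so 25⁻¹ ≡ 13 (mod 27).
Therefore t ≡ 13·12 = 156 ≡ 21 (mod 27).
Then x = 55 + 75·21 = 1630.
Check: 1630 mod 75 = 55, 1630 mod 81 = 10. ✓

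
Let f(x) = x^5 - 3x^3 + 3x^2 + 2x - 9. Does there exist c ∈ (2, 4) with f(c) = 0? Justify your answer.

The endpoint values f(2) = 15 and f(4) = 879 are both positive. Claim: f(x) > 0 for every x in (2, 4).
Shift to the endpoint 2: with x = 2 + u (0 < u < 2), one computes f(2 + u) = u^5 + 10u^4 + 37u^3 + 65u^2 + 58u + 15.
The nonzero coefficients here are all positive, so for u > 0 every term is positive (or zero), and the constant term 15 is strictly positive.
Therefore f(x) > 0 throughout (2, 4), and f has no zero there.

No.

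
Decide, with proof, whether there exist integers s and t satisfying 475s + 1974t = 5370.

475 and 1974 are coprime, so 475s + 1974t ranges over all of ℤ.
Euclidean algorithm: 1974 = 4·475 + 74, 475 = 6·74 + 31, 74 = 2·31 + 12, 31 = 2·12 + 7, 12 = 1·7 + 5, 7 = 1·5 + 2, 5 = 2·2 + 1, 2 = 2·1 + 0.
Working back up the chain: 1 = 5 − 2·2 = 5 − 2·(7 − 1·5) = −2·7 + 3·5 = −2·7 + 3·(12 − 1·7) = 3·12 − 5·7 = 3·12 − 5·(31 − 2·12) = −5·31 + 13·12 = −5·31 + 13·(74 − 2·31) = 13·74 − 31·31 = 13·74 − 31·(475 − 6·74) = −31·475 + 199·74 = −31·475 + 199·(1974 − 4·475) = 199·1974 − 827·475. So 475·(-827) + 1974·199 = 1.
Multiplying through by 5370: s = (-827)·5370 = -4440990, t = 199·5370 = 1068630 is a solution.
Adding 2250·1974 to s and subtracting 2250·475 from t gives the tidier solution (510, -120).
Check: 475·510 + 1974·(-120) = 242250 − 236880 = 5370. ✓

s = 510, t = -120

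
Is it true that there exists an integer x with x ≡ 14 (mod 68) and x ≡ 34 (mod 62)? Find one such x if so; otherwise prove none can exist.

The moduli are not coprime: gcd(68, 62) = 2. Compatibility requires 2 ∣ (34 − 14) = 20, which holds, so solutions exist.
Write x = 14 + 68t. Then 68t ≡ 34 − 14 ≡ 20 (mod 62); dividing through by 2 gives 34t ≡ 10 (mod 31).
34 ≡ 3 (mod 31), so this reads 3t ≡ 10 (mod 31). To invert 3 modulo 31: 31 = 10·3 + 1, 3 = 3·1 + 0, and unwinding, 1 = 31 − 10·3. Thus 3⁻¹ ≡ -10 ≡ 21 (mod 31).
Therefore t ≡ 21·10 = 210 ≡ 24 (mod 31).
Then x = 14 + 68·24 = 1646.
Verify: 1646 = 24·68 + 14 and 1646 = 26·62 + 34. ✓

x = 1646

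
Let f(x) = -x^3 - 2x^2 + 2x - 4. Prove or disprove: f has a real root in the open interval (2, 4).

f has no root in that interval.

The endpoint values f(2) = -16 and f(4) = -92 are both negative. Claim: f(x) < 0 for every x in (2, 4).
Substitute x = 2 + u, where 0 < u < 2 on the interval. Expanding, f(2 + u) = -u^3 - 8u^2 - 18u - 16.
All 4 nonzero coefficients of this polynomial in u are negative; hence for u > 0 the value is a sum of negative terms (the constant -16 among them).
Therefore f(x) < 0 throughout (2, 4), and f has no zero there.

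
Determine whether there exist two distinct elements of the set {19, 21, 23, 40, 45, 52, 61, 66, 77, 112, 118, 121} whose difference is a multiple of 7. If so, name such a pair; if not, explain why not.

Yes: 19 and 40.

Reduce each element mod 7: 19↦5, 21↦0, 23↦2, 40↦5, 45↦3, 52↦3, 61↦5, 66↦3, 77↦0, 112↦0, 118↦6, 121↦2. The residue 5 repeats (at 19 and 40), and 40 − 19 = 21 = 3·7.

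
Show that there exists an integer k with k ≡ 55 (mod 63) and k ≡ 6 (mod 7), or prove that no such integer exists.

k = 55

Here gcd(63, 7) = 7, and both 55 and 6 leave remainder 6 mod 7, so the system is consistent.
The smallest candidate k = 55 works directly: 55 ≡ 6 (mod 7).
Indeed 55 ≡ 55 (mod 63) and 55 ≡ 6 (mod 7).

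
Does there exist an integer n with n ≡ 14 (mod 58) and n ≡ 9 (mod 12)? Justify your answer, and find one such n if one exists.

There is no such integer.

Reduce both congruences modulo 2, which divides 58 and 12: they say n ≡ 14 (mod 2) and n ≡ 9 (mod 2).
However 14 ≡ 0 and 9 ≡ 1 (mod 2), and 0 ≠ 1.
So no integer satisfies both congruences.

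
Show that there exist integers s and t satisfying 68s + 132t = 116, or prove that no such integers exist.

s = 25, t = -12

Every value of 68s + 132t is a multiple of gcd(68, 132) = 4; since 4 ∣ 116, solutions exist.
Dividing through by 4 reduces the equation to 17s + 33t = 29.
Run the Euclidean algorithm on 33 and 17: 33 = 1·17 + 16, 17 = 1·16 + 1, 16 = 16·1 + 0.
Back-substituting, 1 = 17 − 1·16 = 17 − (33 − 1·17) = −33 + 2·17; that is, 17·2 + 33·(-1) = 1.
Times 29: 17·58 + 33·(-29) = 29, so (58, -29) solves it.
Shifting by a multiple of (33, −17) keeps it a solution: s = 58 − 1·33 = 25, t = -29 + 1·17 = -12.
Check: 68·25 + 132·(-12) = 1700 − 1584 = 116. ✓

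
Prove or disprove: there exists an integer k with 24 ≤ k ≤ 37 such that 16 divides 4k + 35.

There is no such integer k in that range.

For k = 24, 25, …, 37 the values of 4k + 35 modulo 16 are 3, 7, 11, 15, 3, 7, 11, 15, 3, 7, 11, 15, 3, 7 respectively.
None is 0, so 16 never divides 4k + 35 on this range.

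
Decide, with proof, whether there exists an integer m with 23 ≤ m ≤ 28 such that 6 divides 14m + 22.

Scanning upward from m = 23 gives 344, 358, none divisible by 6. m = 25 works, since 14·25 + 22 = 372 = 62·6.

m = 25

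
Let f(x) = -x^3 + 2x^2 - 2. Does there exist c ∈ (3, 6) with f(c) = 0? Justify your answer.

The endpoint values f(3) = -11 and f(6) = -146 are both negative. Claim: f(x) < 0 for every x in (3, 6).
Substitute x = 3 + u, where 0 < u < 3 on the interval. Expanding, f(3 + u) = -u^3 - 7u^2 - 15u - 11.
All 4 nonzero coefficients of this polynomial in u are negative; hence for u > 0 the value is a sum of negative terms (the constant -11 among them).
Therefore f(x) < 0 throughout (3, 6), and f has no zero there.

No such root exists.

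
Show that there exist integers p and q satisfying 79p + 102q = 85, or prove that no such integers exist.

p = 85, q = -65

79 and 102 are coprime, so 79p + 102q ranges over all of ℤ.
Euclidean algorithm: 102 = 1·79 + 23, 79 = 3·23 + 10, 23 = 2·10 + 3, 10 = 3·3 + 1, 3 = 3·1 + 0.
Unwinding: 1 = 10 − 3·3 = 10 − 3·(23 − 2·10) = −3·23 + 7·10 = −3·23 + 7·(79 − 3·23) = 7·79 − 24·23 = 7·79 − 24·(102 − 1·79) = −24·102 + 31·79, i.e. 79·31 + 102·(-24) = 1.
Scaling by 85 gives the particular solution (p, q) = (2635, -2040).
Subtracting 25·102 from p and adding 25·79 to q gives the tidier solution (85, -65).
Indeed 79·85 + 102·(-65) = 6715 − 6630 = 85.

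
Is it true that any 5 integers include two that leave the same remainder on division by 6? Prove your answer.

Take the 5 consecutive integers 7, 8, …, 11: their residues mod 6 are all distinct because 5 ≤ 6.
Hence this collection has no pair with equal remainders mod 6, disproving the claim.

No, the set {7, 8, 9, 10, 11} is a counterexample.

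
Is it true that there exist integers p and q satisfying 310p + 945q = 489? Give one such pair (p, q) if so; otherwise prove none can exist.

No, no such integers exist.

gcd(310, 945) = 5, so every integer of the form 310p + 945q is a multiple of 5.
But 489 is not a multiple of 5 (it leaves remainder 4).
Therefore 310p + 945q = 489 has no solution in integers.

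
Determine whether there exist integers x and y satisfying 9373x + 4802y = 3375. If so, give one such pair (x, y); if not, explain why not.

gcd(9373, 4802) = 7, so every integer of the form 9373x + 4802y is a multiple of 7.
But 3375 is not a multiple of 7 (it leaves remainder 1).
Therefore 9373x + 4802y = 3375 has no solution in integers.

There are no such integers.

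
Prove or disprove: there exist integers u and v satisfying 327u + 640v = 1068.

327 and 640 are coprime, so 327u + 640v ranges over all of ℤ.
Euclidean algorithm: 640 = 1·327 + 313, 327 = 1·313 + 14, 313 = 22·14 + 5, 14 = 2·5 + 4, 5 = 1·4 + 1, 4 = 4·1 + 0.
Unwinding: 1 = 5 − 1·4 = 5 − (14 − 2·5) = −14 + 3·5 = −14 + 3·(313 − 22·14) = 3·313 − 67·14 = 3·313 − 67·(327 − 1·313) = −67·327 + 70·313 = −67·327 + 70·(640 − 1·327) = 70·640 − 137·327, i.e. 327·(-137) + 640·70 = 1.
Multiplying through by 1068: u = (-137)·1068 = -146316, v = 70·1068 = 74760 is a solution.
The general solution is u = -146316 + 640k, v = 74760 − 327k; taking k = 229 gives the smaller pair u = 244, v = -123.
Indeed 327·244 + 640·(-123) = 79788 − 78720 = 1068.

u = 244, v = -123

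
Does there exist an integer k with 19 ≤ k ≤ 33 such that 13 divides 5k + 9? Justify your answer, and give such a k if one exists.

k = 19

Try k = 19: 5·19 + 9 = 104 = 8·13, which is divisible by 13.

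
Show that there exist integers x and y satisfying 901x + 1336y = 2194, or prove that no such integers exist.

x = 514, y = -345

Since gcd(901, 1336) = 1, every integer is an integer combination of 901 and 1336.
Dividing repeatedly: 1336 = 1·901 + 435, 901 = 2·435 + 31, 435 = 14·31 + 1, 31 = 31·1 + 0.
Working back up the chain: 1 = 435 − 14·31 = 435 − 14·(901 − 2·435) = −14·901 + 29·435 = −14·901 + 29·(1336 − 1·901) = 29·1336 − 43·901. So 901·(-43) + 1336·29 = 1.
Scaling by 2194 gives the particular solution (x, y) = (-94342, 63626).
Adding 71·1336 to x and subtracting 71·901 from y gives the tidier solution (514, -345).
Check: 901·514 + 1336·(-345) = 463114 − 460920 = 2194. ✓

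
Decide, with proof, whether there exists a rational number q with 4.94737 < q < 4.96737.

q = 99/20

Scale by 20: the interval becomes (98.94740, 99.34740), which contains the integer 99.
So q = 99/20 works: it is a ratio of integers, and dividing 20·4.94737 < 99 < 20·4.96737 through by 20 gives 4.94737 < 99/20 < 4.96737.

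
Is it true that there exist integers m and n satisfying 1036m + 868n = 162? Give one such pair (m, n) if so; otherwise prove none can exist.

Both 1036 and 868 are divisible by gcd(1036, 868) = 28, hence so is any combination 1036m + 868n.
But 162 is not a multiple of 28 (it leaves remainder 22).
So the equation is unsolvable over ℤ.

No such integers exist.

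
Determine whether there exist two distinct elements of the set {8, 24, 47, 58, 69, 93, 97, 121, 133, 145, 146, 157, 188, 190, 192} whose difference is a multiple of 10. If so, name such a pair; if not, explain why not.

8 mod 10 = 8 and 58 mod 10 = 8, so 58 − 8 = 50 = 5·10.

The pair (8, 58) works.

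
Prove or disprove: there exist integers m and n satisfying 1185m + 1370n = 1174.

Both 1185 and 1370 are divisible by gcd(1185, 1370) = 5, hence so is any combination 1185m + 1370n.
However 1174 leaves remainder 4 on division by 5.
So the equation is unsolvable over ℤ.

No such integers exist.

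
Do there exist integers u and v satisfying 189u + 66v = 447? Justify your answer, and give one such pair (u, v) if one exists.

u = 9, v = -19

Since gcd(189, 66) = 3 and 447 = 3·149, Bézout's identity guarantees a solution.
Dividing through by 3 reduces the equation to 63u + 22v = 149.
Dividing repeatedly: 63 = 2·22 + 19, 22 = 1·19 + 3, 19 = 6·3 + 1, 3 = 3·1 + 0.
Working back up the chain: 1 = 19 − 6·3 = 19 − 6·(22 − 1·19) = −6·22 + 7·19 = −6·22 + 7·(63 − 2·22) = 7·63 − 20·22. So 63·7 + 22·(-20) = 1.
Scaling by 149 gives the particular solution (u, v) = (1043, -2980).
The general solution is u = 1043 + 22k, v = -2980 − 63k; taking k = -47 gives the smaller pair u = 9, v = -19.
Indeed 189·9 + 66·(-19) = 1701 − 1254 = 447.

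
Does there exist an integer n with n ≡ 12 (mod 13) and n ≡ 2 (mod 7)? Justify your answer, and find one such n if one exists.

Since 13 and 7 share no common factor, CRT says the pair of congruences has a solution (unique mod 91).
Write n = 12 + 13t and require 12 + 13t ≡ 2 (mod 7), i.e. 13t ≡ 4 (mod 7).
13 ≡ 6 (mod 7), so this reads 6t ≡ 4 (mod 7). Since 6·6 = 36 = 5·7 + 1, the inverse of 6 mod 7 is 6.
Therefore t ≡ 6·4 = 24 ≡ 3 (mod 7).
With t = 3: n = 12 + 13·3 = 51.
Indeed 51 ≡ 12 (mod 13) and 51 ≡ 2 (mod 7).

n = 51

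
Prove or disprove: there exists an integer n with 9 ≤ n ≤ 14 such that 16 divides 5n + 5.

The values of 5n + 5 for n = 9, 10, …, 14 are 50, 55, 60, 65, 70, 75; reduced mod 16 these are 2, 7, 12, 1, 6, 11.
Since 0 is absent from this list, 16 ∤ 5n + 5 for every n with 9 ≤ n ≤ 14.

No such integer n in that range exists.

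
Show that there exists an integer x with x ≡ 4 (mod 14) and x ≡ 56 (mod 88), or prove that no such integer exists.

x = 144

The moduli are not coprime: gcd(14, 88) = 2. Compatibility requires 2 ∣ (56 − 4) = 52, which holds, so solutions exist.
Write x = 4 + 14t. Then 14t ≡ 56 − 4 ≡ 52 (mod 88); dividing through by 2 gives 7t ≡ 26 (mod 44).
To invert 7 modulo 44: 44 = 6·7 + 2, 7 = 3·2 + 1, 2 = 2·1 + 0, and unwinding, 1 = 7 − 3·2 = 7 − 3·(44 − 6·7) = −3·44 + 19·7. Thus 7⁻¹ ≡ 19 (mod 44).
Multiplying by 19: t ≡ 19·26 = 494 ≡ 10 (mod 44).
Then x = 4 + 14·10 = 144.
Indeed 144 ≡ 4 (mod 14) and 144 ≡ 56 (mod 88).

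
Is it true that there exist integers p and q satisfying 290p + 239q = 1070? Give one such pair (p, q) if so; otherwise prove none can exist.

Since gcd(290, 239) = 1, every integer is an integer combination of 290 and 239.
Euclidean algorithm: 290 = 1·239 + 51, 239 = 4·51 + 35, 51 = 1·35 + 16, 35 = 2·16 + 3, 16 = 5·3 + 1, 3 = 3·1 + 0.
Working back up the chain: 1 = 16 − 5·3 = 16 − 5·(35 − 2·16) = −5·35 + 11·16 = −5·35 + 11·(51 − 1·35) = 11·51 − 16·35 = 11·51 − 16·(239 − 4·51) = −16·239 + 75·51 = −16·239 + 75·(290 − 1·239) = 75·290 − 91·239. So 290·75 + 239·(-91) = 1.
Scaling by 1070 gives the particular solution (p, q) = (80250, -97370).
Shifting by a multiple of (239, −290) keeps it a solution: p = 80250 − 335·239 = 185, q = -97370 + 335·290 = -220.
Indeed 290·185 + 239·(-220) = 53650 − 52580 = 1070.

p = 185, q = -220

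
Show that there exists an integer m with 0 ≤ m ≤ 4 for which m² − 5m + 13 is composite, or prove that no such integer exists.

m = 1

At m = 1: 1² − 5·1 + 13 = 9 = 3·3, which is composite.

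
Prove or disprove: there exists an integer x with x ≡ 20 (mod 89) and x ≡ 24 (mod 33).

gcd(89, 33) = 1, so the Chinese Remainder Theorem guarantees exactly one residue class mod 2937 satisfying both.
Any solution of the first congruence is x = 20 + 89t; substituting into the second, 89t ≡ 24 − 20 ≡ 4 (mod 33).
89 ≡ 23 (mod 33), so this reads 23t ≡ 4 (mod 33). To invert 23 modulo 33: 33 = 1·23 + 10, 23 = 2·10 + 3, 10 = 3·3 + 1, 3 = 3·1 + 0, and unwinding, 1 = 10 − 3·3 = 10 − 3·(23 − 2·10) = −3·23 + 7·10 = −3·23 + 7·(33 − 1·23) = 7·33 − 10·23. Thus 23⁻¹ ≡ -10 ≡ 23 (mod 33).
Multiplying by 23: t ≡ 23·4 = 92 ≡ 26 (mod 33).
Taking t = 26 gives x = 20 + 89·26 = 2334.
Indeed 2334 ≡ 20 (mod 89) and 2334 ≡ 24 (mod 33).

x = 2334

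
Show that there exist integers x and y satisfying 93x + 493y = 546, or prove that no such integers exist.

x = 149, y = -27

93 and 493 are coprime, so 93x + 493y ranges over all of ℤ.
Dividing repeatedly: 493 = 5·93 + 28, 93 = 3·28 + 9, 28 = 3·9 + 1, 9 = 9·1 + 0.
Back-substituting, 1 = 28 − 3·9 = 28 − 3·(93 − 3·28) = −3·93 + 10·28 = −3·93 + 10·(493 − 5·93) = 10·493 − 53·93; that is, 93·(-53) + 493·10 = 1.
Scaling by 546 gives the particular solution (x, y) = (-28938, 5460).
Shifting by a multiple of (493, −93) keeps it a solution: x = -28938 + 59·493 = 149, y = 5460 − 59·93 = -27.
Check: 93·149 + 493·(-27) = 13857 − 13311 = 546. ✓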